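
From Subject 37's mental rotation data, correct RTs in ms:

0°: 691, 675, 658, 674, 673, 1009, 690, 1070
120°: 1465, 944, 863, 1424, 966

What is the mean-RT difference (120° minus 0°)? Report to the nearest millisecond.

M(0°) = 6140/8 = 767.500
M(120°) = 5662/5 = 1132.400
Difference = 1132.400 − 767.500 = 364.900 ms

365 ms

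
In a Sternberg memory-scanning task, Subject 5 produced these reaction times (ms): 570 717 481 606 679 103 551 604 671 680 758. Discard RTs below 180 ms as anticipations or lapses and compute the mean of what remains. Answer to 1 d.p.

631.7 ms

Excluded: 103
Retained (n=10): Σ = 6317
Mean = 6317/10 = 631.7000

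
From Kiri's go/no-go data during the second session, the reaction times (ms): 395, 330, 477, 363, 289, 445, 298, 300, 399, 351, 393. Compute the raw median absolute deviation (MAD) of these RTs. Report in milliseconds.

Sorted: 289, 298, 300, 330, 351, 363, 393, 395, 399, 445, 477 → median = 363
|x − 363|: 32, 33, 114, 0, 74, 82, 65, 63, 36, 12, 30
Sorted deviations: 0, 12, 30, 32, 33, 36, 63, 65, 74, 82, 114 → MAD = 36

36 ms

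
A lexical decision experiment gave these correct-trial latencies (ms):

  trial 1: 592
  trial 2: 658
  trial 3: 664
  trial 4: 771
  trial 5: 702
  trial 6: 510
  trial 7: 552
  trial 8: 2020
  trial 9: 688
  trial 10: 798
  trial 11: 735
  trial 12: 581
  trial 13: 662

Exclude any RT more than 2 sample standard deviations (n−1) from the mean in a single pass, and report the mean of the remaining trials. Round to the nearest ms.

n = 13, ΣRT = 9933, M = 764.077
Σ(x−M)² = 1793374.92; s = √(1793374.92/12) = 386.585
Cutoffs: 764.077 ± 2·386.585 → [-9.1, 1537.2]
Outside: 2020 → excluded.
Retained (n=12): Σ = 7913, mean = 7913/12 = 659.417

659 ms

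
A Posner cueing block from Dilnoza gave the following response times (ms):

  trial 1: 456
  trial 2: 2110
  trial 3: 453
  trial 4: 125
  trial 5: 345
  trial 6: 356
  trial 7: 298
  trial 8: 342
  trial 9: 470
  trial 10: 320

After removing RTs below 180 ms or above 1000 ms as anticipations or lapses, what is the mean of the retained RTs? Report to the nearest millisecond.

Excluded: 125, 2110
Retained (n=8): Σ = 3040
Mean = 3040/8 = 380.0000

380 ms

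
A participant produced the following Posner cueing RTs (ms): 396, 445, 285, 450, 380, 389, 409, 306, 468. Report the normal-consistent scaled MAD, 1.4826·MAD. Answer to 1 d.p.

72.6 ms

Sorted: 285, 306, 380, 389, 396, 409, 445, 450, 468 → median = 396
|x − 396| sorted: 0, 7, 13, 16, 49, 54, 72, 90, 111 → MAD = 49
Robust SD ≈ 1.4826 × 49 = 72.647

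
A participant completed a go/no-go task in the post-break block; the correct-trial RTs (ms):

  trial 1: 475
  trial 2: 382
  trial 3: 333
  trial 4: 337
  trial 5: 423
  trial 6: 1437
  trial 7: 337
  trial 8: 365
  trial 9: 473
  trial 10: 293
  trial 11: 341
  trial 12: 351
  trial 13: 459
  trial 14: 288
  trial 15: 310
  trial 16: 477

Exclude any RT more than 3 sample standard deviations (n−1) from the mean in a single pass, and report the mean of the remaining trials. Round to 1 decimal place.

n = 16, ΣRT = 7081, M = 442.562
Σ(x−M)² = 1119227.94; s = √(1119227.94/15) = 273.158
Cutoffs: 442.562 ± 3·273.158 → [-376.9, 1262.0]
Outside: 1437 → excluded.
Retained (n=15): Σ = 5644, mean = 5644/15 = 376.267

376.3 ms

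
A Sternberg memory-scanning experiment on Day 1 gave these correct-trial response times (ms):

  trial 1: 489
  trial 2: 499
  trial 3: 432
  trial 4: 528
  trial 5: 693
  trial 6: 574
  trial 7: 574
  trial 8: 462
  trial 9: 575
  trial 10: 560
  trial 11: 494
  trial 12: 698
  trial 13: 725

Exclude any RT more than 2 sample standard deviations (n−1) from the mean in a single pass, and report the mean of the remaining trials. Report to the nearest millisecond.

562 ms

n = 13, ΣRT = 7303, M = 561.769
Σ(x−M)² = 104664.31; s = √(104664.31/12) = 93.392
Cutoffs: 561.769 ± 2·93.392 → [375.0, 748.6]
No RTs fall outside the cutoffs; all 13 retained. Mean = 7303/13 = 561.769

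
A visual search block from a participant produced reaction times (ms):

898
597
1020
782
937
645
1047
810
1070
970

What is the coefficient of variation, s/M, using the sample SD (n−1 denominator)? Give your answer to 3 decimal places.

0.188

n = 10, Σ = 8776, M = 877.6000
Σ(x−M)² = 245022.400; s = √(245022.400/9) = 164.9991
CV = 164.9991 / 877.6000 = 0.18801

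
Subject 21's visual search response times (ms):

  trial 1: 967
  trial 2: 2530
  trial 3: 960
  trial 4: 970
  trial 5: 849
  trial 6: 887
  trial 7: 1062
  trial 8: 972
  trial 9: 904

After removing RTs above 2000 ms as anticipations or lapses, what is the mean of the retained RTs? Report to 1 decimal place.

Excluded: 2530
Retained (n=8): Σ = 7571
Mean = 7571/8 = 946.3750

946.4 ms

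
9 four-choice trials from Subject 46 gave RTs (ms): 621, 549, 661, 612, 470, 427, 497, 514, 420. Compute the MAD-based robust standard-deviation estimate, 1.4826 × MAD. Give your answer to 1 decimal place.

Sorted: 420, 427, 470, 497, 514, 549, 612, 621, 661 → median = 514
|x − 514| sorted: 0, 17, 35, 44, 87, 94, 98, 107, 147 → MAD = 87
Robust SD ≈ 1.4826 × 87 = 128.986

129.0 ms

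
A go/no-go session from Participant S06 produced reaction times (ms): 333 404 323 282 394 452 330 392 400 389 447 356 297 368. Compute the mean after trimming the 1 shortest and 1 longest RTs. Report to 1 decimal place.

Sorted: 282, 297, 323, 330, 333, 356, 368, 389, 392, 394, 400, 404, 447, 452
Drop lowest 1 (282) and highest 1 (452)
Remaining (n=12): Σ = 4433, mean = 4433/12 = 369.417

369.4 ms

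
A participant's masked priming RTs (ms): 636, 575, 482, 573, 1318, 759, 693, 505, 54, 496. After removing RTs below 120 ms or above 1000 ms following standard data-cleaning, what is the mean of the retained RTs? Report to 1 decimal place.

589.9 ms

Excluded: 54, 1318
Retained (n=8): Σ = 4719
Mean = 4719/8 = 589.8750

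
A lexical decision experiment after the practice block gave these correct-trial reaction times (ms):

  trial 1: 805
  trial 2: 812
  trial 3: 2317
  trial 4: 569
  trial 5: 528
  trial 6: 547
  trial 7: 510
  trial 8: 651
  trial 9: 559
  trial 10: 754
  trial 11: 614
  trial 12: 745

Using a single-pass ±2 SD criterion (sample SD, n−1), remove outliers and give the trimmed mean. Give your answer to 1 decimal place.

n = 12, ΣRT = 9411, M = 784.250
Σ(x−M)² = 2693954.25; s = √(2693954.25/11) = 494.879
Cutoffs: 784.250 ± 2·494.879 → [-205.5, 1774.0]
Outside: 2317 → excluded.
Retained (n=11): Σ = 7094, mean = 7094/11 = 644.909

644.9 ms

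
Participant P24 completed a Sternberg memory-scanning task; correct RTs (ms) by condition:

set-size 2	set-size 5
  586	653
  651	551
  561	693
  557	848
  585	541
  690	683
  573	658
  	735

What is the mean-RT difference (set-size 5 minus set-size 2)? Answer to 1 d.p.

M(set-size 2) = 4203/7 = 600.429
M(set-size 5) = 5362/8 = 670.250
Difference = 670.250 − 600.429 = 69.821 ms

69.8 ms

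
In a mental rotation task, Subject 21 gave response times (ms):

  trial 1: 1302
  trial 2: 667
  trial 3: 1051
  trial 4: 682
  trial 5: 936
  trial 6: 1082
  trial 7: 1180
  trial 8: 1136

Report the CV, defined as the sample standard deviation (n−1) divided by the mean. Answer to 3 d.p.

n = 8, Σ = 8036, M = 1004.5000
Σ(x−M)² = 367372.000; s = √(367372.000/7) = 229.0889
CV = 229.0889 / 1004.5000 = 0.22806

0.228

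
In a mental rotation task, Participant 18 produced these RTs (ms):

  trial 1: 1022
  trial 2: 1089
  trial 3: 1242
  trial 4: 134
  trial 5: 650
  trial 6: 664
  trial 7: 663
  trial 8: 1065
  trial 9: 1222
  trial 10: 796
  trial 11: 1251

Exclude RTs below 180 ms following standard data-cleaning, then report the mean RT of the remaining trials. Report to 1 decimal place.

Excluded: 134
Retained (n=10): Σ = 9664
Mean = 9664/10 = 966.4000

966.4 ms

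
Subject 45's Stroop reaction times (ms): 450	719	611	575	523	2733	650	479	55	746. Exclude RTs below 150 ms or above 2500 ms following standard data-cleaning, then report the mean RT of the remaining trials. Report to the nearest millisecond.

Excluded: 55, 2733
Retained (n=8): Σ = 4753
Mean = 4753/8 = 594.1250

594 ms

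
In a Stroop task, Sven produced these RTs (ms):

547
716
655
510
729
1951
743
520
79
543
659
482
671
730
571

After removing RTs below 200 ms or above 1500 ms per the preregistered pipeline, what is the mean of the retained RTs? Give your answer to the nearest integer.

621 ms

Excluded: 79, 1951
Retained (n=13): Σ = 8076
Mean = 8076/13 = 621.2308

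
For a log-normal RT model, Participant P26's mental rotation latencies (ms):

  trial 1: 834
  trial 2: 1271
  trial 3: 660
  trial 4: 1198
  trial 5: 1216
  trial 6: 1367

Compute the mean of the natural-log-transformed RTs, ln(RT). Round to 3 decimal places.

ln(RT): 6.7262, 7.1476, 6.4922, 7.0884, 7.1033, 7.2204
Σ ln(RT) = 41.7781
Mean = 41.7781/6 = 6.96302

6.963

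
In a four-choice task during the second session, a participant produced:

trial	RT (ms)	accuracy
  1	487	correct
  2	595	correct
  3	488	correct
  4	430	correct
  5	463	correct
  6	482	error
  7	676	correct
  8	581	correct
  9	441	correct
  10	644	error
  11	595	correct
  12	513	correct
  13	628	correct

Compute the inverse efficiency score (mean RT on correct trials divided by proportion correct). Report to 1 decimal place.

633.6 ms

Correct trials (n=11): 487, 595, 488, 430, 463, 676, 581, 441, 595, 513, 628
Mean correct RT = 5897/11 = 536.0909 ms
Proportion correct = 11/13
IES = 536.0909 / (11/13) = 633.562 ms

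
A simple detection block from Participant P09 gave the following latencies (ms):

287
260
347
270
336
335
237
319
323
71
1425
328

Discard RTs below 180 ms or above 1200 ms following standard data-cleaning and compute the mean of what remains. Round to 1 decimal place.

Excluded: 71, 1425
Retained (n=10): Σ = 3042
Mean = 3042/10 = 304.2000

304.2 ms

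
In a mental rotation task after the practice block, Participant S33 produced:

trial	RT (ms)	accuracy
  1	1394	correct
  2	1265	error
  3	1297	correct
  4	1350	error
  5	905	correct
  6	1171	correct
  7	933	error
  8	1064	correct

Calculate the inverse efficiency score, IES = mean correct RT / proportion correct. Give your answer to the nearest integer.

Correct trials (n=5): 1394, 1297, 905, 1171, 1064
Mean correct RT = 5831/5 = 1166.2000 ms
Proportion correct = 5/8
IES = 1166.2000 / (5/8) = 1865.920 ms

1866 ms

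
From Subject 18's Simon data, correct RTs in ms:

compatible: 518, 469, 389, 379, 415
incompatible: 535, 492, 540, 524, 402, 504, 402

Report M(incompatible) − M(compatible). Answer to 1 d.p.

M(compatible) = 2170/5 = 434.000
M(incompatible) = 3399/7 = 485.571
Difference = 485.571 − 434.000 = 51.571 ms

51.6 ms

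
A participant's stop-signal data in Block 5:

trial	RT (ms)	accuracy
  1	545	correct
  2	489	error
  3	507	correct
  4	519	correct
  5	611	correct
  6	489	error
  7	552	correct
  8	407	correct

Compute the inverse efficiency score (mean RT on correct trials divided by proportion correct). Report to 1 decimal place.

Correct trials (n=6): 545, 507, 519, 611, 552, 407
Mean correct RT = 3141/6 = 523.5000 ms
Proportion correct = 6/8
IES = 523.5000 / (6/8) = 698.000 ms

698.0 ms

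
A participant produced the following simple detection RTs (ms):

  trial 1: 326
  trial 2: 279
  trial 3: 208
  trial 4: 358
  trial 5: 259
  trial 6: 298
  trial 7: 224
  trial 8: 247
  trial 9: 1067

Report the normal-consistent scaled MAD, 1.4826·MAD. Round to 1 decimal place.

Sorted: 208, 224, 247, 259, 279, 298, 326, 358, 1067 → median = 279
|x − 279| sorted: 0, 19, 20, 32, 47, 55, 71, 79, 788 → MAD = 47
Robust SD ≈ 1.4826 × 47 = 69.682

69.7 ms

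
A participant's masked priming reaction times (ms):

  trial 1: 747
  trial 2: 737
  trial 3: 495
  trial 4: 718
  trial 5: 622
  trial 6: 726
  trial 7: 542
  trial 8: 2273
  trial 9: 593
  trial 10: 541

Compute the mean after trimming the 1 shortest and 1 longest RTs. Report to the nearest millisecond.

653 ms

Sorted: 495, 541, 542, 593, 622, 718, 726, 737, 747, 2273
Drop lowest 1 (495) and highest 1 (2273)
Remaining (n=8): Σ = 5226, mean = 5226/8 = 653.250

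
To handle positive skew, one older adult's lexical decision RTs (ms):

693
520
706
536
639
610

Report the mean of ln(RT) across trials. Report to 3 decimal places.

ln(RT): 6.5410, 6.2538, 6.5596, 6.2841, 6.4599, 6.4135
Σ ln(RT) = 38.5120
Mean = 38.5120/6 = 6.41866

6.419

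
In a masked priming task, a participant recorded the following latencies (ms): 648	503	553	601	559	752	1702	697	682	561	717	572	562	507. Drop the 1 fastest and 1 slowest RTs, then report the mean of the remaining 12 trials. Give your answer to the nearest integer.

618 ms

Sorted: 503, 507, 553, 559, 561, 562, 572, 601, 648, 682, 697, 717, 752, 1702
Drop lowest 1 (503) and highest 1 (1702)
Remaining (n=12): Σ = 7411, mean = 7411/12 = 617.583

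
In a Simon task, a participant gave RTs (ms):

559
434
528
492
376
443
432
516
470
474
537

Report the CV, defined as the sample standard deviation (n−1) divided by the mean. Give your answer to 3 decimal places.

n = 11, Σ = 5261, M = 478.2727
Σ(x−M)² = 29942.182; s = √(29942.182/10) = 54.7194
CV = 54.7194 / 478.2727 = 0.11441

0.114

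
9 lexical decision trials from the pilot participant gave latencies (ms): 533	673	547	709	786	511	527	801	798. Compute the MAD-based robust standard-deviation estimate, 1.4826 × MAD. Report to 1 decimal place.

Sorted: 511, 527, 533, 547, 673, 709, 786, 798, 801 → median = 673
|x − 673| sorted: 0, 36, 113, 125, 126, 128, 140, 146, 162 → MAD = 126
Robust SD ≈ 1.4826 × 126 = 186.808

186.8 ms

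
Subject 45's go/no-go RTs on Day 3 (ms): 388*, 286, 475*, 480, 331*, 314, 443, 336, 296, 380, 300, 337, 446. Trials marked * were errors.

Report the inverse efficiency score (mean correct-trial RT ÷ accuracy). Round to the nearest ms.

470 ms

Correct trials (n=10): 286, 480, 314, 443, 336, 296, 380, 300, 337, 446
Mean correct RT = 3618/10 = 361.8000 ms
Proportion correct = 10/13
IES = 361.8000 / (10/13) = 470.340 ms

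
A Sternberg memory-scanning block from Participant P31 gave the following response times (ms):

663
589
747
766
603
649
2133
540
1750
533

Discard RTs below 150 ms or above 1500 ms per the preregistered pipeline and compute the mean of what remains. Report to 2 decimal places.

Excluded: 1750, 2133
Retained (n=8): Σ = 5090
Mean = 5090/8 = 636.2500

636.25 ms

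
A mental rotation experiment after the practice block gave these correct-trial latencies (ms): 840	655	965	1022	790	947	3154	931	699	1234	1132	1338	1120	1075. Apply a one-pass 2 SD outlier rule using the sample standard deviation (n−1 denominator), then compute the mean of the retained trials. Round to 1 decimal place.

980.6 ms

n = 14, ΣRT = 15902, M = 1135.857
Σ(x−M)² = 4876369.71; s = √(4876369.71/13) = 612.458
Cutoffs: 1135.857 ± 2·612.458 → [-89.1, 2360.8]
Outside: 3154 → excluded.
Retained (n=13): Σ = 12748, mean = 12748/13 = 980.615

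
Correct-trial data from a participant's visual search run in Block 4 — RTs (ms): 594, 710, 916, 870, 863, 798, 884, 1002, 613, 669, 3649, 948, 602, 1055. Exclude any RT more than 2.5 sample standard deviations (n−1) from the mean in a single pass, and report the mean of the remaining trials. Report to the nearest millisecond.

n = 14, ΣRT = 14173, M = 1012.357
Σ(x−M)² = 7784451.21; s = √(7784451.21/13) = 773.824
Cutoffs: 1012.357 ± 2.5·773.824 → [-922.2, 2946.9]
Outside: 3649 → excluded.
Retained (n=13): Σ = 10524, mean = 10524/13 = 809.538

810 ms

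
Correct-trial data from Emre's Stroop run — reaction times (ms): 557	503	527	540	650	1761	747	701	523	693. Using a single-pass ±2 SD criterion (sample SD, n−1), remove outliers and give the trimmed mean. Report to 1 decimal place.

n = 10, ΣRT = 7202, M = 720.200
Σ(x−M)² = 1272515.60; s = √(1272515.60/9) = 376.019
Cutoffs: 720.200 ± 2·376.019 → [-31.8, 1472.2]
Outside: 1761 → excluded.
Retained (n=9): Σ = 5441, mean = 5441/9 = 604.556

604.6 ms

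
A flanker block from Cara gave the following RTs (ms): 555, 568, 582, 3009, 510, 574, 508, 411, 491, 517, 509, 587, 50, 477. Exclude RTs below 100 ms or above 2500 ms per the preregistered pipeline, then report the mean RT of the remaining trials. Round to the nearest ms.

524 ms

Excluded: 50, 3009
Retained (n=12): Σ = 6289
Mean = 6289/12 = 524.0833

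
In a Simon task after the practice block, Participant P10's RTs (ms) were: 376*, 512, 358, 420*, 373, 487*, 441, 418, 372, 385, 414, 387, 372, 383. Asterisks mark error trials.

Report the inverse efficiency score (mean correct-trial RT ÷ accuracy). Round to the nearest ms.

Correct trials (n=11): 512, 358, 373, 441, 418, 372, 385, 414, 387, 372, 383
Mean correct RT = 4415/11 = 401.3636 ms
Proportion correct = 11/14
IES = 401.3636 / (11/14) = 510.826 ms

511 ms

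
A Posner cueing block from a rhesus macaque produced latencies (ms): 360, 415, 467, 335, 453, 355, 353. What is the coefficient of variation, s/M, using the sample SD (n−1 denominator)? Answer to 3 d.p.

0.136

n = 7, Σ = 2738, M = 391.1429
Σ(x−M)² = 17032.857; s = √(17032.857/6) = 53.2805
CV = 53.2805 / 391.1429 = 0.13622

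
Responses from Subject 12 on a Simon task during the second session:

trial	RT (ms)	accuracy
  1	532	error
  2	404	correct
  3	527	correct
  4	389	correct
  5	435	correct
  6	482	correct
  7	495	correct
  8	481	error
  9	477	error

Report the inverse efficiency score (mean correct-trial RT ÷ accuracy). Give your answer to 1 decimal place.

Correct trials (n=6): 404, 527, 389, 435, 482, 495
Mean correct RT = 2732/6 = 455.3333 ms
Proportion correct = 6/9
IES = 455.3333 / (6/9) = 683.000 ms

683.0 ms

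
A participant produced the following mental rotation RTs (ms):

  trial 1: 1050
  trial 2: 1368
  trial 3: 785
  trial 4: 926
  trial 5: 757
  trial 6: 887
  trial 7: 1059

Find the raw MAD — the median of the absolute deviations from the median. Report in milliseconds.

Sorted: 757, 785, 887, 926, 1050, 1059, 1368 → median = 926
|x − 926|: 124, 442, 141, 0, 169, 39, 133
Sorted deviations: 0, 39, 124, 133, 141, 169, 442 → MAD = 133

133 ms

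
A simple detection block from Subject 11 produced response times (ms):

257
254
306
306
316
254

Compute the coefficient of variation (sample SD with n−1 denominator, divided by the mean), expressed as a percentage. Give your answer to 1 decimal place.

10.6%

n = 6, Σ = 1693, M = 282.1667
Σ(x−M)² = 4500.833; s = √(4500.833/5) = 30.0028
CV = 30.0028 / 282.1667 = 0.10633 = 10.633%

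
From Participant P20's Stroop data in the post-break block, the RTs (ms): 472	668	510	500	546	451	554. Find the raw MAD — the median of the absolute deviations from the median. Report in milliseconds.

Sorted: 451, 472, 500, 510, 546, 554, 668 → median = 510
|x − 510|: 38, 158, 0, 10, 36, 59, 44
Sorted deviations: 0, 10, 36, 38, 44, 59, 158 → MAD = 38

38 ms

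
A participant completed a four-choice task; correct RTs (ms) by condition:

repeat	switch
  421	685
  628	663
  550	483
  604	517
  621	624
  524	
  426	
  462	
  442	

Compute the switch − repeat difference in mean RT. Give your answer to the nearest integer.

75 ms

M(repeat) = 4678/9 = 519.778
M(switch) = 2972/5 = 594.400
Difference = 594.400 − 519.778 = 74.622 ms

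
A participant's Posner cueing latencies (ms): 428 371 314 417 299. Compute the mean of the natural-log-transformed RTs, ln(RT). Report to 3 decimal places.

5.892

ln(RT): 6.0591, 5.9162, 5.7494, 6.0331, 5.7004
Σ ln(RT) = 29.4582
Mean = 29.4582/5 = 5.89165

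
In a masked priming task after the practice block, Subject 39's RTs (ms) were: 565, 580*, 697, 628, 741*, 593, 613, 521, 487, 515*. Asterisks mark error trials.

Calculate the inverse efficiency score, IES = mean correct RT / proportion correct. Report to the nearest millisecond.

838 ms

Correct trials (n=7): 565, 697, 628, 593, 613, 521, 487
Mean correct RT = 4104/7 = 586.2857 ms
Proportion correct = 7/10
IES = 586.2857 / (7/10) = 837.551 ms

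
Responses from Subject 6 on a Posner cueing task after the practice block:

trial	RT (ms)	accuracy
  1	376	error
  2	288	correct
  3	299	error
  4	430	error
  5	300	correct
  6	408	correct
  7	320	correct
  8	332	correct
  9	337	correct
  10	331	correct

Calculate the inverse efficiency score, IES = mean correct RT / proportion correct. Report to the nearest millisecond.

473 ms

Correct trials (n=7): 288, 300, 408, 320, 332, 337, 331
Mean correct RT = 2316/7 = 330.8571 ms
Proportion correct = 7/10
IES = 330.8571 / (7/10) = 472.653 ms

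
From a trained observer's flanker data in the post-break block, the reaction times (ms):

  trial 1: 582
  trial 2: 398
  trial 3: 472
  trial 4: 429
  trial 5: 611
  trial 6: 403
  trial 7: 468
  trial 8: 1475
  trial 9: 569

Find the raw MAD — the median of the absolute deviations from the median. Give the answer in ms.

Sorted: 398, 403, 429, 468, 472, 569, 582, 611, 1475 → median = 472
|x − 472|: 110, 74, 0, 43, 139, 69, 4, 1003, 97
Sorted deviations: 0, 4, 43, 69, 74, 97, 110, 139, 1003 → MAD = 74

74 ms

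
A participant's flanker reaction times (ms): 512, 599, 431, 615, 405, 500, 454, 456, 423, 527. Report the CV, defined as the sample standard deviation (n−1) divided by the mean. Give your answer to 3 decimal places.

0.147

n = 10, Σ = 4922, M = 492.2000
Σ(x−M)² = 47057.600; s = √(47057.600/9) = 72.3092
CV = 72.3092 / 492.2000 = 0.14691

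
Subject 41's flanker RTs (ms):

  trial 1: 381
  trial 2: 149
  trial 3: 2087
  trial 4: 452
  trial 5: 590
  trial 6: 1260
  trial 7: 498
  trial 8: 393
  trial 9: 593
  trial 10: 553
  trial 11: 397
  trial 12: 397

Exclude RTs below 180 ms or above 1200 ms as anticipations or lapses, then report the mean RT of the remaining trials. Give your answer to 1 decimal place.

Excluded: 149, 1260, 2087
Retained (n=9): Σ = 4254
Mean = 4254/9 = 472.6667

472.7 ms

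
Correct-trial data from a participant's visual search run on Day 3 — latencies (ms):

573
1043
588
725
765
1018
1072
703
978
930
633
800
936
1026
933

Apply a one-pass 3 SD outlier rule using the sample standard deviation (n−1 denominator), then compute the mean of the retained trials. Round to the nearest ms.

n = 15, ΣRT = 12723, M = 848.200
Σ(x−M)² = 422174.40; s = √(422174.40/14) = 173.653
Cutoffs: 848.200 ± 3·173.653 → [327.2, 1369.2]
No RTs fall outside the cutoffs; all 15 retained. Mean = 12723/15 = 848.200

848 ms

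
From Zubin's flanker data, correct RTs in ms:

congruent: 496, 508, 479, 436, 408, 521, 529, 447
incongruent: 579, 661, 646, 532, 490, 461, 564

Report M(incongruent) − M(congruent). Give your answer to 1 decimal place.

M(congruent) = 3824/8 = 478.000
M(incongruent) = 3933/7 = 561.857
Difference = 561.857 − 478.000 = 83.857 ms

83.9 ms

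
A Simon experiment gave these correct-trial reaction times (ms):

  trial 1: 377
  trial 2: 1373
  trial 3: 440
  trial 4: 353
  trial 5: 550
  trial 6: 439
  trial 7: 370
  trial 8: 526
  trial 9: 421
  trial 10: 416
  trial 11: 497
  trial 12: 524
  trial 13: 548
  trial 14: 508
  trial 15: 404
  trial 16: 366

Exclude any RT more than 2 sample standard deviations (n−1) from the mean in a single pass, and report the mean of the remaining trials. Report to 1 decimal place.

449.3 ms

n = 16, ΣRT = 8112, M = 507.000
Σ(x−M)² = 868902.00; s = √(868902.00/15) = 240.680
Cutoffs: 507.000 ± 2·240.680 → [25.6, 988.4]
Outside: 1373 → excluded.
Retained (n=15): Σ = 6739, mean = 6739/15 = 449.267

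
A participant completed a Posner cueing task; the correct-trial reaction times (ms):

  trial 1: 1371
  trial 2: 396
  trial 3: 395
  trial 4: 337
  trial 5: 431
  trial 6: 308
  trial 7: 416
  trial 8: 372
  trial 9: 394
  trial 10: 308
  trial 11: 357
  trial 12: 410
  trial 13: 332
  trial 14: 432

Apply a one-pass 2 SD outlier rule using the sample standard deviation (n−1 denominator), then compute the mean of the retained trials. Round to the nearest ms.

n = 14, ΣRT = 6259, M = 447.071
Σ(x−M)² = 942392.93; s = √(942392.93/13) = 269.243
Cutoffs: 447.071 ± 2·269.243 → [-91.4, 985.6]
Outside: 1371 → excluded.
Retained (n=13): Σ = 4888, mean = 4888/13 = 376.000

376 ms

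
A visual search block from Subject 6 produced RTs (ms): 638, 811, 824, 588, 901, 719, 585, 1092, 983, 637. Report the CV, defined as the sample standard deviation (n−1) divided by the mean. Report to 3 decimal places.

0.225

n = 10, Σ = 7778, M = 777.8000
Σ(x−M)² = 275265.600; s = √(275265.600/9) = 174.8859
CV = 174.8859 / 777.8000 = 0.22485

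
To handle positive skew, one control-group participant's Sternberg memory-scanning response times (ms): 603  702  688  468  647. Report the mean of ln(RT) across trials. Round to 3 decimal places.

ln(RT): 6.4019, 6.5539, 6.5338, 6.1485, 6.4723
Σ ln(RT) = 32.1105
Mean = 32.1105/5 = 6.42209

6.422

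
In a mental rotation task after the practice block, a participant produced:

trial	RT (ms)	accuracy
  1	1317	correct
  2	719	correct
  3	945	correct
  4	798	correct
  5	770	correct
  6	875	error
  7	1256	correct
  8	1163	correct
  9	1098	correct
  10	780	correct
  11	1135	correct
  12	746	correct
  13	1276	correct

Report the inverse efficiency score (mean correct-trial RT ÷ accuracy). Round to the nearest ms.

1084 ms

Correct trials (n=12): 1317, 719, 945, 798, 770, 1256, 1163, 1098, 780, 1135, 746, 1276
Mean correct RT = 12003/12 = 1000.2500 ms
Proportion correct = 12/13
IES = 1000.2500 / (12/13) = 1083.604 ms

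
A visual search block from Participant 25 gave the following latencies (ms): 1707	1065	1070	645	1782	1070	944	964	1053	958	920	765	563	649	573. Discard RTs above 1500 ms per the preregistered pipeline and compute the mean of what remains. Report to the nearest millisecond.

865 ms

Excluded: 1707, 1782
Retained (n=13): Σ = 11239
Mean = 11239/13 = 864.5385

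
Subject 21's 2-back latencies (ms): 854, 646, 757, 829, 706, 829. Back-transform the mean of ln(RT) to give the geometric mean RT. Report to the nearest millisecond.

ln(RT): 6.7499, 6.4708, 6.6294, 6.7202, 6.5596, 6.7202
Mean ln(RT) = 39.8501/6 = 6.64169
Geometric mean = exp(6.64169) = 766.39 ms

766 ms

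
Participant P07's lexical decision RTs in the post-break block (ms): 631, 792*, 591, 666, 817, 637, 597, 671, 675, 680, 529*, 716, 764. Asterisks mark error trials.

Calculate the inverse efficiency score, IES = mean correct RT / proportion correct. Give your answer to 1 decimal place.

799.9 ms

Correct trials (n=11): 631, 591, 666, 817, 637, 597, 671, 675, 680, 716, 764
Mean correct RT = 7445/11 = 676.8182 ms
Proportion correct = 11/13
IES = 676.8182 / (11/13) = 799.876 ms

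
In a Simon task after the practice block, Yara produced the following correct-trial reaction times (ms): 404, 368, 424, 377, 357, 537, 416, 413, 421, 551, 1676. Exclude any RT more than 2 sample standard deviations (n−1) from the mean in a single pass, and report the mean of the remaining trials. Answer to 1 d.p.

426.8 ms

n = 11, ΣRT = 5944, M = 540.364
Σ(x−M)² = 1457884.55; s = √(1457884.55/10) = 381.823
Cutoffs: 540.364 ± 2·381.823 → [-223.3, 1304.0]
Outside: 1676 → excluded.
Retained (n=10): Σ = 4268, mean = 4268/10 = 426.800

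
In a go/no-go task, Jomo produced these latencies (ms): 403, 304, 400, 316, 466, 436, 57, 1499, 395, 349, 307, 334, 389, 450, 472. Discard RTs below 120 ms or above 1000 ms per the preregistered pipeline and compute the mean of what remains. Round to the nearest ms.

386 ms

Excluded: 57, 1499
Retained (n=13): Σ = 5021
Mean = 5021/13 = 386.2308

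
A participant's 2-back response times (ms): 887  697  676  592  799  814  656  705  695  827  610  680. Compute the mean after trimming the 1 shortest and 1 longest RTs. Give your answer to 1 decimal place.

Sorted: 592, 610, 656, 676, 680, 695, 697, 705, 799, 814, 827, 887
Drop lowest 1 (592) and highest 1 (887)
Remaining (n=10): Σ = 7159, mean = 7159/10 = 715.900

715.9 ms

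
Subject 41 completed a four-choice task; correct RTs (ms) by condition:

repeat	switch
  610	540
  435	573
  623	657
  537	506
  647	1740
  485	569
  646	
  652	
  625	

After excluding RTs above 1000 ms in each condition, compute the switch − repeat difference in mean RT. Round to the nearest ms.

-15 ms

switch: exclude 1740
M(repeat) = 5260/9 = 584.444
M(switch) = 2845/5 = 569.000
Difference = 569.000 − 584.444 = -15.444 ms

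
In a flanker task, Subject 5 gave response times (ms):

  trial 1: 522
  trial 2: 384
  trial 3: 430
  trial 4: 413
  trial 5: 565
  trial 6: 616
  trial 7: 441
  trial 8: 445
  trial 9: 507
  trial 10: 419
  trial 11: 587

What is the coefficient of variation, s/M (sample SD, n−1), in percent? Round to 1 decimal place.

16.3%

n = 11, Σ = 5329, M = 484.4545
Σ(x−M)² = 62116.727; s = √(62116.727/10) = 78.8142
CV = 78.8142 / 484.4545 = 0.16269 = 16.269%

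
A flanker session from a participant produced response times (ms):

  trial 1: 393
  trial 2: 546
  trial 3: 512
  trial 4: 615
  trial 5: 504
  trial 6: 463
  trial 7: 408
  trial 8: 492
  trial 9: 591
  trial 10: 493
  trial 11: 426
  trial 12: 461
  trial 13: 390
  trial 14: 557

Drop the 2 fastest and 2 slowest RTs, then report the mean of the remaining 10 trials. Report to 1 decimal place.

486.2 ms

Sorted: 390, 393, 408, 426, 461, 463, 492, 493, 504, 512, 546, 557, 591, 615
Drop lowest 2 (390, 393) and highest 2 (591, 615)
Remaining (n=10): Σ = 4862, mean = 4862/10 = 486.200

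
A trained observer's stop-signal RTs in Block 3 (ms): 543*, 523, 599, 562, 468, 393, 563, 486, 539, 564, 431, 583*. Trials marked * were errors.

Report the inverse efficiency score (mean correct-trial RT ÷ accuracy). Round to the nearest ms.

615 ms

Correct trials (n=10): 523, 599, 562, 468, 393, 563, 486, 539, 564, 431
Mean correct RT = 5128/10 = 512.8000 ms
Proportion correct = 10/12
IES = 512.8000 / (10/12) = 615.360 ms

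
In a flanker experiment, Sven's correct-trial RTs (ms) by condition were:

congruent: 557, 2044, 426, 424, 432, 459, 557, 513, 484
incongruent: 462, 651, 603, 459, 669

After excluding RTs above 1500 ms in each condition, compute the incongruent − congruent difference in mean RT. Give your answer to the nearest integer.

congruent: exclude 2044
M(congruent) = 3852/8 = 481.500
M(incongruent) = 2844/5 = 568.800
Difference = 568.800 − 481.500 = 87.300 ms

87 ms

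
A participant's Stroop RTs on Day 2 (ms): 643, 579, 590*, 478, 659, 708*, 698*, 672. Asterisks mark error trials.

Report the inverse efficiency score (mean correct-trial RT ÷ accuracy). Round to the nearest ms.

Correct trials (n=5): 643, 579, 478, 659, 672
Mean correct RT = 3031/5 = 606.2000 ms
Proportion correct = 5/8
IES = 606.2000 / (5/8) = 969.920 ms

970 ms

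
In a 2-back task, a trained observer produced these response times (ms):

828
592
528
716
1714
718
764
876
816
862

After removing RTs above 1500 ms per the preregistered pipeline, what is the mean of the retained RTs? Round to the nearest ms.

744 ms

Excluded: 1714
Retained (n=9): Σ = 6700
Mean = 6700/9 = 744.4444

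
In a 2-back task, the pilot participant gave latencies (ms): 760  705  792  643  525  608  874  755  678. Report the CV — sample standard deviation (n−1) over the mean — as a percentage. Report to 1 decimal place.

14.9%

n = 9, Σ = 6340, M = 704.4444
Σ(x−M)² = 88034.222; s = √(88034.222/8) = 104.9013
CV = 104.9013 / 704.4444 = 0.14891 = 14.891%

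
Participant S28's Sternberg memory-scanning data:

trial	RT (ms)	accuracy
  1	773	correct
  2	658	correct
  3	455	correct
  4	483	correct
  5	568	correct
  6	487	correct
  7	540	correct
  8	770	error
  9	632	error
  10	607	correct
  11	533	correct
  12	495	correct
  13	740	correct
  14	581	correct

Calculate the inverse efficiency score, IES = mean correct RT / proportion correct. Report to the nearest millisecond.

Correct trials (n=12): 773, 658, 455, 483, 568, 487, 540, 607, 533, 495, 740, 581
Mean correct RT = 6920/12 = 576.6667 ms
Proportion correct = 12/14
IES = 576.6667 / (12/14) = 672.778 ms

673 ms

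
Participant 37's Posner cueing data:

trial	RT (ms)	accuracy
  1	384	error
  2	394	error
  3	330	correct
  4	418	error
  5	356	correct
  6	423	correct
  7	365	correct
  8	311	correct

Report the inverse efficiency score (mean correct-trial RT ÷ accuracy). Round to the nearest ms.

Correct trials (n=5): 330, 356, 423, 365, 311
Mean correct RT = 1785/5 = 357.0000 ms
Proportion correct = 5/8
IES = 357.0000 / (5/8) = 571.200 ms

571 ms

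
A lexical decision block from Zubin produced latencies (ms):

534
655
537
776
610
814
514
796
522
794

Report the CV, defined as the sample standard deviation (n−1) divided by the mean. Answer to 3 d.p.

n = 10, Σ = 6552, M = 655.2000
Σ(x−M)² = 147283.600; s = √(147283.600/9) = 127.9252
CV = 127.9252 / 655.2000 = 0.19525

0.195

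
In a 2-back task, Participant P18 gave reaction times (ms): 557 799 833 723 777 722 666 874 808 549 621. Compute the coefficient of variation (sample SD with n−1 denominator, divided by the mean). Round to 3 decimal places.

n = 11, Σ = 7929, M = 720.8182
Σ(x−M)² = 122251.636; s = √(122251.636/10) = 110.5675
CV = 110.5675 / 720.8182 = 0.15339

0.153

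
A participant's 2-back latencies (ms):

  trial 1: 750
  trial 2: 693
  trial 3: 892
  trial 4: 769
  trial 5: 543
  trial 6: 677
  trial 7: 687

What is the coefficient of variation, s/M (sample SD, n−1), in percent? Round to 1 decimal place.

n = 7, Σ = 5011, M = 715.8571
Σ(x−M)² = 67760.857; s = √(67760.857/6) = 106.2708
CV = 106.2708 / 715.8571 = 0.14845 = 14.845%

14.8%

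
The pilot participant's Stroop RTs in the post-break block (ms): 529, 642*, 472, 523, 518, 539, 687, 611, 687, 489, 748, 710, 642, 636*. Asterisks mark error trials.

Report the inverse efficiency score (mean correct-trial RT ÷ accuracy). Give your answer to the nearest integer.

696 ms

Correct trials (n=12): 529, 472, 523, 518, 539, 687, 611, 687, 489, 748, 710, 642
Mean correct RT = 7155/12 = 596.2500 ms
Proportion correct = 12/14
IES = 596.2500 / (12/14) = 695.625 ms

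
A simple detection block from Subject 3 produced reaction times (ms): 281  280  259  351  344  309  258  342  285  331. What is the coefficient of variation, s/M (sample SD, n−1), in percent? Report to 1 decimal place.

11.8%

n = 10, Σ = 3040, M = 304.0000
Σ(x−M)² = 11614.000; s = √(11614.000/9) = 35.9228
CV = 35.9228 / 304.0000 = 0.11817 = 11.817%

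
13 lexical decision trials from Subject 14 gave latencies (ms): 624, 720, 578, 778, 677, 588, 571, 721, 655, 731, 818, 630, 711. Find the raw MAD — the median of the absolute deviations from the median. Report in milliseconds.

Sorted: 571, 578, 588, 624, 630, 655, 677, 711, 720, 721, 731, 778, 818 → median = 677
|x − 677|: 53, 43, 99, 101, 0, 89, 106, 44, 22, 54, 141, 47, 34
Sorted deviations: 0, 22, 34, 43, 44, 47, 53, 54, 89, 99, 101, 106, 141 → MAD = 53

53 ms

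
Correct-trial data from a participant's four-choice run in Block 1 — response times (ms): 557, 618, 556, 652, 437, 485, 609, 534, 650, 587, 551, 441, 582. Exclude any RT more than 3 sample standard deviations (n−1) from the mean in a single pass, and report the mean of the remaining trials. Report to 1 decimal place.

558.4 ms

n = 13, ΣRT = 7259, M = 558.385
Σ(x−M)² = 59205.08; s = √(59205.08/12) = 70.241
Cutoffs: 558.385 ± 3·70.241 → [347.7, 769.1]
No RTs fall outside the cutoffs; all 13 retained. Mean = 7259/13 = 558.385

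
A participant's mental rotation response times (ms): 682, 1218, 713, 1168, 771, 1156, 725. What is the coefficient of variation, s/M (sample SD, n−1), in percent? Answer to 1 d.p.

n = 7, Σ = 6433, M = 919.0000
Σ(x−M)² = 365716.000; s = √(365716.000/6) = 246.8859
CV = 246.8859 / 919.0000 = 0.26865 = 26.865%

26.9%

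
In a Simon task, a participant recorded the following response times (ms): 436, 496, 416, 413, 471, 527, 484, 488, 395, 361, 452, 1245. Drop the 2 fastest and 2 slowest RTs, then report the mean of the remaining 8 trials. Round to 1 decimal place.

Sorted: 361, 395, 413, 416, 436, 452, 471, 484, 488, 496, 527, 1245
Drop lowest 2 (361, 395) and highest 2 (527, 1245)
Remaining (n=8): Σ = 3656, mean = 3656/8 = 457.000

457.0 ms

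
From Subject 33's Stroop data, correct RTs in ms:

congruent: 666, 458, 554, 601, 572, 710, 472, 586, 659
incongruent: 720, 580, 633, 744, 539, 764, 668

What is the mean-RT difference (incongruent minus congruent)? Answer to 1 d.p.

M(congruent) = 5278/9 = 586.444
M(incongruent) = 4648/7 = 664.000
Difference = 664.000 − 586.444 = 77.556 ms

77.6 ms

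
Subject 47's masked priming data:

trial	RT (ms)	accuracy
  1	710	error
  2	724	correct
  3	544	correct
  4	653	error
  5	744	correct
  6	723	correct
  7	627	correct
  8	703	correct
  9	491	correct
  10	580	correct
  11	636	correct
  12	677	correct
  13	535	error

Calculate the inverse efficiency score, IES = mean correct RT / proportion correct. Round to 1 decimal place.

Correct trials (n=10): 724, 544, 744, 723, 627, 703, 491, 580, 636, 677
Mean correct RT = 6449/10 = 644.9000 ms
Proportion correct = 10/13
IES = 644.9000 / (10/13) = 838.370 ms

838.4 ms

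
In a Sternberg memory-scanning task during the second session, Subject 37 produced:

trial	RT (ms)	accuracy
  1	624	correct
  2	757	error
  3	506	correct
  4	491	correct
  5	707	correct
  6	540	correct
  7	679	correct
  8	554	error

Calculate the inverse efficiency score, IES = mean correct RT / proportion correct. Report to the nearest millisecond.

Correct trials (n=6): 624, 506, 491, 707, 540, 679
Mean correct RT = 3547/6 = 591.1667 ms
Proportion correct = 6/8
IES = 591.1667 / (6/8) = 788.222 ms

788 ms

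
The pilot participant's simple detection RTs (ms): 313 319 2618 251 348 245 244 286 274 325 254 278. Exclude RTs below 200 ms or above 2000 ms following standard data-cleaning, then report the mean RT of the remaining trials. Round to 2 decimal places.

Excluded: 2618
Retained (n=11): Σ = 3137
Mean = 3137/11 = 285.1818

285.18 ms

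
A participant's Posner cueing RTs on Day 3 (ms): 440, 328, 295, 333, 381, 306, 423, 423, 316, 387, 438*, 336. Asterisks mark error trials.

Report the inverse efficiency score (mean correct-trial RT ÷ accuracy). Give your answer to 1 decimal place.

Correct trials (n=11): 440, 328, 295, 333, 381, 306, 423, 423, 316, 387, 336
Mean correct RT = 3968/11 = 360.7273 ms
Proportion correct = 11/12
IES = 360.7273 / (11/12) = 393.521 ms

393.5 ms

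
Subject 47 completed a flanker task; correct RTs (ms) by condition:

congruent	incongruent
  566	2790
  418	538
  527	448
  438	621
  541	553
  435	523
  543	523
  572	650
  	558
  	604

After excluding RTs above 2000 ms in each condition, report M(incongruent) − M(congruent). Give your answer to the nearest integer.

incongruent: exclude 2790
M(congruent) = 4040/8 = 505.000
M(incongruent) = 5018/9 = 557.556
Difference = 557.556 − 505.000 = 52.556 ms

53 ms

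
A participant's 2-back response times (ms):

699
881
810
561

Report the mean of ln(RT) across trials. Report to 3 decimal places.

ln(RT): 6.5497, 6.7811, 6.6970, 6.3297
Σ ln(RT) = 26.3575
Mean = 26.3575/4 = 6.58937

6.589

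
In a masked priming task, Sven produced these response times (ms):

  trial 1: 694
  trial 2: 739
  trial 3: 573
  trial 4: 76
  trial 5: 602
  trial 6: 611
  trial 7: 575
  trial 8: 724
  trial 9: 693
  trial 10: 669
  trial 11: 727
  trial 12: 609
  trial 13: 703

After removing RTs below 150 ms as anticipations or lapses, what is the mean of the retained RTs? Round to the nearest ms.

Excluded: 76
Retained (n=12): Σ = 7919
Mean = 7919/12 = 659.9167

660 ms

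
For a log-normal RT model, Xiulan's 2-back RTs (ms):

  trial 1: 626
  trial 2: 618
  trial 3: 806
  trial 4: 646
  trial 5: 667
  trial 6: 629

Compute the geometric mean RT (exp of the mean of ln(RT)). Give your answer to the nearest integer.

ln(RT): 6.4394, 6.4265, 6.6921, 6.4708, 6.5028, 6.4441
Mean ln(RT) = 38.9756/6 = 6.49594
Geometric mean = exp(6.49594) = 662.45 ms

662 ms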